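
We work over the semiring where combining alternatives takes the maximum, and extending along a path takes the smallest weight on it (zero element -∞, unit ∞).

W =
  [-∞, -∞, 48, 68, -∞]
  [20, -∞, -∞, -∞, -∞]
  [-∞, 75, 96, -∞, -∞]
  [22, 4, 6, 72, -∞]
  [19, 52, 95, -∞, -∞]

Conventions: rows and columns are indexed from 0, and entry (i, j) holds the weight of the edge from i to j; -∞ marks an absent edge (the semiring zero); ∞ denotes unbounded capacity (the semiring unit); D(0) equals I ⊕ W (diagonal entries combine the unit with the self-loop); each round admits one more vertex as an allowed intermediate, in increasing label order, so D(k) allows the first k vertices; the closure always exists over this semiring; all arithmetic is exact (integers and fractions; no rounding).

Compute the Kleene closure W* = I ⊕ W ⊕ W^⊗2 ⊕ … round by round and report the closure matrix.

D(0):
  [∞, -∞, 48, 68, -∞]
  [20, ∞, -∞, -∞, -∞]
  [-∞, 75, ∞, -∞, -∞]
  [22, 4, 6, ∞, -∞]
  [19, 52, 95, -∞, ∞]
D(1):
  [∞, -∞, 48, 68, -∞]
  [20, ∞, 20, 20, -∞]
  [-∞, 75, ∞, -∞, -∞]
  [22, 4, 22, ∞, -∞]
  [19, 52, 95, 19, ∞]
D(2):
  [∞, -∞, 48, 68, -∞]
  [20, ∞, 20, 20, -∞]
  [20, 75, ∞, 20, -∞]
  [22, 4, 22, ∞, -∞]
  [20, 52, 95, 20, ∞]
D(3):
  [∞, 48, 48, 68, -∞]
  [20, ∞, 20, 20, -∞]
  [20, 75, ∞, 20, -∞]
  [22, 22, 22, ∞, -∞]
  [20, 75, 95, 20, ∞]
D(4):
  [∞, 48, 48, 68, -∞]
  [20, ∞, 20, 20, -∞]
  [20, 75, ∞, 20, -∞]
  [22, 22, 22, ∞, -∞]
  [20, 75, 95, 20, ∞]
D(5):
  [∞, 48, 48, 68, -∞]
  [20, ∞, 20, 20, -∞]
  [20, 75, ∞, 20, -∞]
  [22, 22, 22, ∞, -∞]
  [20, 75, 95, 20, ∞]
Answer: W* = [[∞, 48, 48, 68, -∞], [20, ∞, 20, 20, -∞], [20, 75, ∞, 20, -∞], [22, 22, 22, ∞, -∞], [20, 75, 95, 20, ∞]]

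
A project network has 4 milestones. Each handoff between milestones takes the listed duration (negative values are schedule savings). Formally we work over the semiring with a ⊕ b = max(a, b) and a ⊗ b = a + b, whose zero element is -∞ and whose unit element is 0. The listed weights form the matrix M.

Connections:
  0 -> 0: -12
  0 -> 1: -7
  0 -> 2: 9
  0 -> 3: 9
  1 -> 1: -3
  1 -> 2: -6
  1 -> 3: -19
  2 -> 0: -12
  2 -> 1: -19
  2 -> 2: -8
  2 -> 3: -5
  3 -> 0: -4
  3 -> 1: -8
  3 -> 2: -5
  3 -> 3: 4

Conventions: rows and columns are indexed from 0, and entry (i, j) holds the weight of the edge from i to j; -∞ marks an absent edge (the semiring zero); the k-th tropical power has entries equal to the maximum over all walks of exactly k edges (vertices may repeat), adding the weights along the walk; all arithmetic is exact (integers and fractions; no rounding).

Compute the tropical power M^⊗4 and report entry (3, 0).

M^⊗2:
  [5, 1, 4, 13]
  [-18, -6, -9, -11]
  [-9, -13, -3, -1]
  [0, -4, 5, 8]
M^⊗3:
  [9, 5, 14, 17]
  [-15, -9, -9, -7]
  [-5, -9, 0, 3]
  [4, 0, 9, 12]
M^⊗4:
  [13, 9, 18, 21]
  [-11, -12, -6, -3]
  [-1, -5, 4, 7]
  [8, 4, 13, 16]
Key observation: the optimum is the walk 3->3->3->3->0, with weight 4 + 4 + 4 + (-4) = 8.
Optimal value attained by: walk 3->3->3->3->0.
Answer: (M^⊗4)[3][0] = 8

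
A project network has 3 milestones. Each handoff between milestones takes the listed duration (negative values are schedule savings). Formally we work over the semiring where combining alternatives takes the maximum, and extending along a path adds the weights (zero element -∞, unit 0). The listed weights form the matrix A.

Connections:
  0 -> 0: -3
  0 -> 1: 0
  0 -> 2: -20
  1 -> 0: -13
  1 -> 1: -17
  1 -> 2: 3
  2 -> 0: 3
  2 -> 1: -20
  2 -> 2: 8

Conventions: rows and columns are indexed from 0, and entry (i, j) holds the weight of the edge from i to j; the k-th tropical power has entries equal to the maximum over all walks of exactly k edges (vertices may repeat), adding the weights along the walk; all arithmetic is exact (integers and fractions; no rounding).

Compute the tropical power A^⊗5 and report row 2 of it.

A^⊗2:
  [-6, -3, 3]
  [6, -13, 11]
  [11, 3, 16]
A^⊗3:
  [6, -6, 11]
  [14, 6, 19]
  [19, 11, 24]
A^⊗4:
  [14, 6, 19]
  [22, 14, 27]
  [27, 19, 32]
A^⊗5:
  [22, 14, 27]
  [30, 22, 35]
  [35, 27, 40]
Answer: row 2 of A^⊗5 = [35, 27, 40]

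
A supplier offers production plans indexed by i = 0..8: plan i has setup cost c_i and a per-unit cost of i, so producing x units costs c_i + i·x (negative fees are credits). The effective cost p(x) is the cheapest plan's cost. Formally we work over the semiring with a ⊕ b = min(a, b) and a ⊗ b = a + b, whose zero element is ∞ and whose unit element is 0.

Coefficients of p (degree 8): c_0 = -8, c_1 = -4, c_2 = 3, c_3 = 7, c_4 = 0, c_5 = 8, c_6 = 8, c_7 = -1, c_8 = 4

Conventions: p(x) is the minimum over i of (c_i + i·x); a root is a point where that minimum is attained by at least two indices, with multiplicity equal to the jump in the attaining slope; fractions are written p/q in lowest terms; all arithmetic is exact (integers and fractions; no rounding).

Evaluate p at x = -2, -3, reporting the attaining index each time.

p(-2) = min(-8+0·(-2)=-8, -4+1·(-2)=-6, 3+2·(-2)=-1, 7+3·(-2)=1, 0+4·(-2)=-8, 8+5·(-2)=-2, 8+6·(-2)=-4, -1+7·(-2)=-15, 4+8·(-2)=-12) = -15 (attained by i=7)
p(-3) = min(-8+0·(-3)=-8, -4+1·(-3)=-7, 3+2·(-3)=-3, 7+3·(-3)=-2, 0+4·(-3)=-12, 8+5·(-3)=-7, 8+6·(-3)=-10, -1+7·(-3)=-22, 4+8·(-3)=-20) = -22 (attained by i=7)
Answer: p(-2) = -15; p(-3) = -22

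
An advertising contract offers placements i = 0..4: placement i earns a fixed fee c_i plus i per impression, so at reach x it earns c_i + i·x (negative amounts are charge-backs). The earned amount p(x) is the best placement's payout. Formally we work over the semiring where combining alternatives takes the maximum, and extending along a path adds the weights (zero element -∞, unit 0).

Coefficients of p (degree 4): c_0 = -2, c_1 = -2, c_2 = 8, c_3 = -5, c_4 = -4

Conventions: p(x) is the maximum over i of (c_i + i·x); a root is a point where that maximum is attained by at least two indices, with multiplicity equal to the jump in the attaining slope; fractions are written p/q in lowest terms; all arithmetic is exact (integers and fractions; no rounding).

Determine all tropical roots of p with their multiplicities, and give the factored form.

hull edge (i=0, c=-2) to (i=2, c=8): slope 5, span 2
hull edge (i=2, c=8) to (i=4, c=-4): slope -6, span 2
Factored form: p(x) = -4 ⊗ (x ⊕ (-5)) ⊗ (x ⊕ (-5)) ⊗ (x ⊕ 6) ⊗ (x ⊕ 6)
Answer: roots = -5 (mult 2), 6 (mult 2)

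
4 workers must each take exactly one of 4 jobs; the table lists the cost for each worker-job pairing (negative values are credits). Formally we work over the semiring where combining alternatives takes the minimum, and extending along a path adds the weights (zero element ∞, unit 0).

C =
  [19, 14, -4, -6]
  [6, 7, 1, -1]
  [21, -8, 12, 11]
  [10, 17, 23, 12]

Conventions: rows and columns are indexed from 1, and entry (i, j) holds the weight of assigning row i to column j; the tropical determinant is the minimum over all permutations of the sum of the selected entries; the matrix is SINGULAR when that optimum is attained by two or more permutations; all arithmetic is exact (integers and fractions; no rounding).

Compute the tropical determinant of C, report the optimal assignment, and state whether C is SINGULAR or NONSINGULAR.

σ = (1, 2, 3, 4): 19 + 7 + 12 + 12 = 50
σ = (1, 2, 4, 3): 19 + 7 + 11 + 23 = 60
σ = (1, 3, 2, 4): 19 + 1 + (-8) + 12 = 24
σ = (1, 3, 4, 2): 19 + 1 + 11 + 17 = 48
σ = (1, 4, 2, 3): 19 + (-1) + (-8) + 23 = 33
σ = (1, 4, 3, 2): 19 + (-1) + 12 + 17 = 47
σ = (2, 1, 3, 4): 14 + 6 + 12 + 12 = 44
σ = (2, 1, 4, 3): 14 + 6 + 11 + 23 = 54
σ = (2, 3, 1, 4): 14 + 1 + 21 + 12 = 48
σ = (2, 3, 4, 1): 14 + 1 + 11 + 10 = 36
σ = (2, 4, 1, 3): 14 + (-1) + 21 + 23 = 57
σ = (2, 4, 3, 1): 14 + (-1) + 12 + 10 = 35
σ = (3, 1, 2, 4): (-4) + 6 + (-8) + 12 = 6
σ = (3, 1, 4, 2): (-4) + 6 + 11 + 17 = 30
σ = (3, 2, 1, 4): (-4) + 7 + 21 + 12 = 36
σ = (3, 2, 4, 1): (-4) + 7 + 11 + 10 = 24
σ = (3, 4, 1, 2): (-4) + (-1) + 21 + 17 = 33
σ = (3, 4, 2, 1): (-4) + (-1) + (-8) + 10 = -3
σ = (4, 1, 2, 3): (-6) + 6 + (-8) + 23 = 15
σ = (4, 1, 3, 2): (-6) + 6 + 12 + 17 = 29
σ = (4, 2, 1, 3): (-6) + 7 + 21 + 23 = 45
σ = (4, 2, 3, 1): (-6) + 7 + 12 + 10 = 23
σ = (4, 3, 1, 2): (-6) + 1 + 21 + 17 = 33
σ = (4, 3, 2, 1): (-6) + 1 + (-8) + 10 = -3
Optimal value attained by: σ = (3, 4, 2, 1).
Answer: det⊕(C) = -3; verdict: SINGULAR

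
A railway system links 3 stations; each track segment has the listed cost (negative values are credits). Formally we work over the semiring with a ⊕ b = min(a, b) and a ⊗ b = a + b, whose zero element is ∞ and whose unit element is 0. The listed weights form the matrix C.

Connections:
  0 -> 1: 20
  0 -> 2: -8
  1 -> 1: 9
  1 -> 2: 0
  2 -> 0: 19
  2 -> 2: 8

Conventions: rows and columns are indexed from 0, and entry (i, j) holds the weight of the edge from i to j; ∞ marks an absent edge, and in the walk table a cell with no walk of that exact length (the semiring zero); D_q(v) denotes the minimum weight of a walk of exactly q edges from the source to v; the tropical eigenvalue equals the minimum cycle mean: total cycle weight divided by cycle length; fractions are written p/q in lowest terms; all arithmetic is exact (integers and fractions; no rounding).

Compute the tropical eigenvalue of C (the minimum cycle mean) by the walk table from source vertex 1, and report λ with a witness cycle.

q=0: [∞, 0, ∞]
q=1: [∞, 9, 0]
q=2: [19, 18, 8]
q=3: [27, 27, 11]
Optimal cycle mean attained by: cycle 0->2->0, total (-8) + 19, length 2.
Answer: λ = 11/2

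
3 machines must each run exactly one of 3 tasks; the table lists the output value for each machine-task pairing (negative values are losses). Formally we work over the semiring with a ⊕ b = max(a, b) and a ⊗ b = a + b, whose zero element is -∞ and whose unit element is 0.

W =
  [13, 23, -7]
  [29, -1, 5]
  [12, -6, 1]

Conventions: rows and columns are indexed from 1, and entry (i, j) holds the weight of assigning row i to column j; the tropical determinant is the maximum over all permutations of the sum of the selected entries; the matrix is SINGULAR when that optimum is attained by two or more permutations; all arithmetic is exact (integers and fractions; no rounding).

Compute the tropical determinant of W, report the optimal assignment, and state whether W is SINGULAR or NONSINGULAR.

σ = (1, 2, 3): 13 + (-1) + 1 = 13
σ = (1, 3, 2): 13 + 5 + (-6) = 12
σ = (2, 1, 3): 23 + 29 + 1 = 53
σ = (2, 3, 1): 23 + 5 + 12 = 40
σ = (3, 1, 2): (-7) + 29 + (-6) = 16
σ = (3, 2, 1): (-7) + (-1) + 12 = 4
Optimal value attained by: σ = (2, 1, 3).
Answer: det⊕(W) = 53; verdict: NONSINGULAR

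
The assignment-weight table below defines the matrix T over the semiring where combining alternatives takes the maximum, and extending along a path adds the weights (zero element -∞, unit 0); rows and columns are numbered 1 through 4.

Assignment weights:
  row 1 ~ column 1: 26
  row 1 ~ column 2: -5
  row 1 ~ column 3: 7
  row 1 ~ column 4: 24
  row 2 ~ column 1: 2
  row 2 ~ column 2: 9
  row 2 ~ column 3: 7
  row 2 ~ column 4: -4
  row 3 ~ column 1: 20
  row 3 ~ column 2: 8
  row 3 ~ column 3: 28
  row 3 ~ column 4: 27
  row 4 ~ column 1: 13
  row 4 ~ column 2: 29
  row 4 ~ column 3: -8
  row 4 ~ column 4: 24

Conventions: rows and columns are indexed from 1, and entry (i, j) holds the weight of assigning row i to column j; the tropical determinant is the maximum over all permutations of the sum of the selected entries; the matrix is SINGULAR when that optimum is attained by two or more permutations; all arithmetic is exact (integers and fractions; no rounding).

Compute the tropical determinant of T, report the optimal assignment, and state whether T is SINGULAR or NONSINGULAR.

σ = (1, 2, 3, 4): 26 + 9 + 28 + 24 = 87
σ = (1, 2, 4, 3): 26 + 9 + 27 + (-8) = 54
σ = (1, 3, 2, 4): 26 + 7 + 8 + 24 = 65
σ = (1, 3, 4, 2): 26 + 7 + 27 + 29 = 89
σ = (1, 4, 2, 3): 26 + (-4) + 8 + (-8) = 22
σ = (1, 4, 3, 2): 26 + (-4) + 28 + 29 = 79
σ = (2, 1, 3, 4): (-5) + 2 + 28 + 24 = 49
σ = (2, 1, 4, 3): (-5) + 2 + 27 + (-8) = 16
σ = (2, 3, 1, 4): (-5) + 7 + 20 + 24 = 46
σ = (2, 3, 4, 1): (-5) + 7 + 27 + 13 = 42
σ = (2, 4, 1, 3): (-5) + (-4) + 20 + (-8) = 3
σ = (2, 4, 3, 1): (-5) + (-4) + 28 + 13 = 32
σ = (3, 1, 2, 4): 7 + 2 + 8 + 24 = 41
σ = (3, 1, 4, 2): 7 + 2 + 27 + 29 = 65
σ = (3, 2, 1, 4): 7 + 9 + 20 + 24 = 60
σ = (3, 2, 4, 1): 7 + 9 + 27 + 13 = 56
σ = (3, 4, 1, 2): 7 + (-4) + 20 + 29 = 52
σ = (3, 4, 2, 1): 7 + (-4) + 8 + 13 = 24
σ = (4, 1, 2, 3): 24 + 2 + 8 + (-8) = 26
σ = (4, 1, 3, 2): 24 + 2 + 28 + 29 = 83
σ = (4, 2, 1, 3): 24 + 9 + 20 + (-8) = 45
σ = (4, 2, 3, 1): 24 + 9 + 28 + 13 = 74
σ = (4, 3, 1, 2): 24 + 7 + 20 + 29 = 80
σ = (4, 3, 2, 1): 24 + 7 + 8 + 13 = 52
Optimal value attained by: σ = (1, 3, 4, 2).
Answer: det⊕(T) = 89; verdict: NONSINGULAR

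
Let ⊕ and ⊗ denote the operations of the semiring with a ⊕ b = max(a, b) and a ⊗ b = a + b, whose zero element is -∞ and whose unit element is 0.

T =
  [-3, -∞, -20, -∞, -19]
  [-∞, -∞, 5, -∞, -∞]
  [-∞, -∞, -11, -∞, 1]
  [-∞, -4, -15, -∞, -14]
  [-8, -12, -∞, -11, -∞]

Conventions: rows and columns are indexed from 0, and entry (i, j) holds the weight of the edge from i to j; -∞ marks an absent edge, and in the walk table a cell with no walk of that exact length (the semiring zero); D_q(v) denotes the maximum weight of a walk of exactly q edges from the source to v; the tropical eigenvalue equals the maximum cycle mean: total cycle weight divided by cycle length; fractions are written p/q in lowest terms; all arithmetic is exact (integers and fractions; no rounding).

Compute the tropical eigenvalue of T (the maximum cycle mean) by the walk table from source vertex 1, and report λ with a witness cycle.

q=0: [-∞, 0, -∞, -∞, -∞]
q=1: [-∞, -∞, 5, -∞, -∞]
q=2: [-∞, -∞, -6, -∞, 6]
q=3: [-2, -6, -17, -5, -5]
q=4: [-5, -9, -1, -16, -16]
q=5: [-8, -20, -4, -27, 0]
Optimal cycle mean attained by: cycle 1->2->4->1, total 5 + 1 + (-12), length 3.
Answer: λ = -2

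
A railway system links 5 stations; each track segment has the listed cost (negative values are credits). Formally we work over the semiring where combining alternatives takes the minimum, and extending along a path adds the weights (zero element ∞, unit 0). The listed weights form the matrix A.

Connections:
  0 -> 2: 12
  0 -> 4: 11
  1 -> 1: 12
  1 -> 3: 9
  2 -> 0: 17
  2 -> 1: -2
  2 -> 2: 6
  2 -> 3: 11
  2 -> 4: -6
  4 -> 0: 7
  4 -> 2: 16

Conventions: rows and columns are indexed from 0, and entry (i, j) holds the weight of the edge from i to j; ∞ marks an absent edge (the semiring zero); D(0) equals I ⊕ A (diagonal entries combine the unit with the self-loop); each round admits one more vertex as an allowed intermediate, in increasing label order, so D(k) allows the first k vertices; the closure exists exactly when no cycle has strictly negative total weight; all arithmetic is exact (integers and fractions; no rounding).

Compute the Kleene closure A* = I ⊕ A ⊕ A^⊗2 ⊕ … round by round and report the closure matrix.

D(0):
  [0, ∞, 12, ∞, 11]
  [∞, 0, ∞, 9, ∞]
  [17, -2, 0, 11, -6]
  [∞, ∞, ∞, 0, ∞]
  [7, ∞, 16, ∞, 0]
D(1):
  [0, ∞, 12, ∞, 11]
  [∞, 0, ∞, 9, ∞]
  [17, -2, 0, 11, -6]
  [∞, ∞, ∞, 0, ∞]
  [7, ∞, 16, ∞, 0]
D(2):
  [0, ∞, 12, ∞, 11]
  [∞, 0, ∞, 9, ∞]
  [17, -2, 0, 7, -6]
  [∞, ∞, ∞, 0, ∞]
  [7, ∞, 16, ∞, 0]
D(3):
  [0, 10, 12, 19, 6]
  [∞, 0, ∞, 9, ∞]
  [17, -2, 0, 7, -6]
  [∞, ∞, ∞, 0, ∞]
  [7, 14, 16, 23, 0]
D(4):
  [0, 10, 12, 19, 6]
  [∞, 0, ∞, 9, ∞]
  [17, -2, 0, 7, -6]
  [∞, ∞, ∞, 0, ∞]
  [7, 14, 16, 23, 0]
D(5):
  [0, 10, 12, 19, 6]
  [∞, 0, ∞, 9, ∞]
  [1, -2, 0, 7, -6]
  [∞, ∞, ∞, 0, ∞]
  [7, 14, 16, 23, 0]
Answer: A* = [[0, 10, 12, 19, 6], [∞, 0, ∞, 9, ∞], [1, -2, 0, 7, -6], [∞, ∞, ∞, 0, ∞], [7, 14, 16, 23, 0]]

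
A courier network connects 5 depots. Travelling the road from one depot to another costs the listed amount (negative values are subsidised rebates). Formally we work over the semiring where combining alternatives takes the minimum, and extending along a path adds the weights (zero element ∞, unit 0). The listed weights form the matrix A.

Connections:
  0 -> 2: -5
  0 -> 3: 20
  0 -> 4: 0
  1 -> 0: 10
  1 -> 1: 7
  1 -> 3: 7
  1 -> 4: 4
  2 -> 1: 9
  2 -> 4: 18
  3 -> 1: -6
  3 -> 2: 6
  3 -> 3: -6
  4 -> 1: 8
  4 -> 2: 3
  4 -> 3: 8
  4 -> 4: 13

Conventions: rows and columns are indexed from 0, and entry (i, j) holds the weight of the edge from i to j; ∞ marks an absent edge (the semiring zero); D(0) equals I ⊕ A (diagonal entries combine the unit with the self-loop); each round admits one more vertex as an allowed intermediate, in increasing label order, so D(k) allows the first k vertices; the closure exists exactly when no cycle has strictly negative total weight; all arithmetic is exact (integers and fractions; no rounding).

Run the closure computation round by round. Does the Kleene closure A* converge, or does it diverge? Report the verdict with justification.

Detection: at round 0, diagonal entry (3, 3) turns strictly negative.
Key observation: the cycle 3->3 has total weight (-6), which is strictly negative.
Answer: DIVERGES — negative cycle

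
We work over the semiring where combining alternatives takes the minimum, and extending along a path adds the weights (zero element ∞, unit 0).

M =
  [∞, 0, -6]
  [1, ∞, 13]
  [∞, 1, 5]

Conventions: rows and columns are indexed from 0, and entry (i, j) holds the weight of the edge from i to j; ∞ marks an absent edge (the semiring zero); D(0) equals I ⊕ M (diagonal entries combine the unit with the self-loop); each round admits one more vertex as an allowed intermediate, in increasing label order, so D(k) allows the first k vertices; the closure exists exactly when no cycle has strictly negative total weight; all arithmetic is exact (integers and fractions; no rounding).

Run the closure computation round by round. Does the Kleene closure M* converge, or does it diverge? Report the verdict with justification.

D(0):
  [0, 0, -6]
  [1, 0, 13]
  [∞, 1, 0]
D(1):
  [0, 0, -6]
  [1, 0, -5]
  [∞, 1, 0]
Detection: at round 2, diagonal entry (2, 2) turns strictly negative.
Key observation: the cycle 2->1->0->2 has total weight 1 + 1 + (-6), which is strictly negative.
Answer: DIVERGES — negative cycle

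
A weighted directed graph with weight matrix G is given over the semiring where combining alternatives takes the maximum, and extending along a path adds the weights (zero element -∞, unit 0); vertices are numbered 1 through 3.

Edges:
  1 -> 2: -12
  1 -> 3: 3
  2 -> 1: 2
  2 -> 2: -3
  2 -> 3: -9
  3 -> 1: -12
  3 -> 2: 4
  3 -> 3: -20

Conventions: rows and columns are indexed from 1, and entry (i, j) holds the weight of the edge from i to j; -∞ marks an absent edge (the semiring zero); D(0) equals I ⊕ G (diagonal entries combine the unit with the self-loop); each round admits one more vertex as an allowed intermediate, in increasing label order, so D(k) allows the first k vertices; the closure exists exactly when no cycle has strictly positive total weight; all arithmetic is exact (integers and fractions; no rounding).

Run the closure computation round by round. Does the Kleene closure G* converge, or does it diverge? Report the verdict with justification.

D(0):
  [0, -12, 3]
  [2, 0, -9]
  [-12, 4, 0]
D(1):
  [0, -12, 3]
  [2, 0, 5]
  [-12, 4, 0]
Detection: at round 2, diagonal entry (3, 3) turns strictly positive.
Key observation: the cycle 3->2->1->3 has total weight 4 + 2 + 3, which is strictly positive.
Answer: DIVERGES — positive cycle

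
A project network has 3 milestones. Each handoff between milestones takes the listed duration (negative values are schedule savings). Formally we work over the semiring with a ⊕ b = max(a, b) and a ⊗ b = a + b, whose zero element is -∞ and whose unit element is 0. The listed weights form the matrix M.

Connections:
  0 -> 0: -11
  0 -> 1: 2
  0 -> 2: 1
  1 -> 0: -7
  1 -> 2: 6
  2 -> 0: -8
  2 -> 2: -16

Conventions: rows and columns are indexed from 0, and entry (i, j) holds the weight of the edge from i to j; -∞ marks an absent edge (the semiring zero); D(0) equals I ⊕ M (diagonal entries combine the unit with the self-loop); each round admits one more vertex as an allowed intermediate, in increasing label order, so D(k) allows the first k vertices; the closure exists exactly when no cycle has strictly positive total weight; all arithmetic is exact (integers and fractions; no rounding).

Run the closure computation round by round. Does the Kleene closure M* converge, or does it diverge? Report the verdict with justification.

D(0):
  [0, 2, 1]
  [-7, 0, 6]
  [-8, -∞, 0]
D(1):
  [0, 2, 1]
  [-7, 0, 6]
  [-8, -6, 0]
D(2):
  [0, 2, 8]
  [-7, 0, 6]
  [-8, -6, 0]
D(3):
  [0, 2, 8]
  [-2, 0, 6]
  [-8, -6, 0]
Key observation: every diagonal entry stays at the unit through all rounds, so no improving cycle exists.
Answer: CONVERGES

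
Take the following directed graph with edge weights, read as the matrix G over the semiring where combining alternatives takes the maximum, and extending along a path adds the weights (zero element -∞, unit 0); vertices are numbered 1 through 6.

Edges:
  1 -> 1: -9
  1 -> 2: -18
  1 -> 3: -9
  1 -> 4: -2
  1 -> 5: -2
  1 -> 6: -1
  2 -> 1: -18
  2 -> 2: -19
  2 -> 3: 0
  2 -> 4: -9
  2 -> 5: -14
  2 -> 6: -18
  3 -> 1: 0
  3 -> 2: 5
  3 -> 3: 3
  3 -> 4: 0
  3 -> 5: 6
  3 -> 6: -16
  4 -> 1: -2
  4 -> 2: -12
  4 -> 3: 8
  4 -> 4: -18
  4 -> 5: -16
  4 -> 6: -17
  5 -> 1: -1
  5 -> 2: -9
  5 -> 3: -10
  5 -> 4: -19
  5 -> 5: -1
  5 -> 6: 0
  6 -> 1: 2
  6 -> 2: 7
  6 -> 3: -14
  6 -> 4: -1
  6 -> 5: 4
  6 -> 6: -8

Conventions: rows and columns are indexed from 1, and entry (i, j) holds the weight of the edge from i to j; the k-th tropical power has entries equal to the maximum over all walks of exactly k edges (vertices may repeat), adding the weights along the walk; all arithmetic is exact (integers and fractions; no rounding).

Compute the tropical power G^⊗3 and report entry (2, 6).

G^⊗2:
  [1, 6, 6, -2, 3, -2]
  [0, 5, 3, 0, 6, -14]
  [5, 8, 8, 3, 9, 6]
  [8, 13, 11, 8, 14, -3]
  [2, 7, -7, -1, 4, -1]
  [3, -1, 7, 0, 3, 4]
G^⊗3:
  [6, 11, 9, 6, 12, 3]
  [5, 8, 8, 3, 9, 6]
  [8, 13, 11, 8, 14, 9]
  [13, 16, 16, 11, 17, 14]
  [3, 6, 7, 0, 3, 4]
  [7, 12, 10, 7, 13, 3]
Key observation: the optimum is the walk 2->3->5->6, with weight 0 + 6 + 0 = 6.
Optimal value attained by: walk 2->3->5->6.
Answer: (G^⊗3)[2][6] = 6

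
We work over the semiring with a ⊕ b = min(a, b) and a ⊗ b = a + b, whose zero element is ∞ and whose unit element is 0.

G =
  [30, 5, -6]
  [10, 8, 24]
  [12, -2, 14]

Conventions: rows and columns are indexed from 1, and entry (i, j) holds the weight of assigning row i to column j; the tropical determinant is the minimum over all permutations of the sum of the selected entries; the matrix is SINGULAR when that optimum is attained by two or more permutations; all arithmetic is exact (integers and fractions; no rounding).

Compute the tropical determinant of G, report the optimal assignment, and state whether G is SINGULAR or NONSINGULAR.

σ = (1, 2, 3): 30 + 8 + 14 = 52
σ = (1, 3, 2): 30 + 24 + (-2) = 52
σ = (2, 1, 3): 5 + 10 + 14 = 29
σ = (2, 3, 1): 5 + 24 + 12 = 41
σ = (3, 1, 2): (-6) + 10 + (-2) = 2
σ = (3, 2, 1): (-6) + 8 + 12 = 14
Optimal value attained by: σ = (3, 1, 2).
Answer: det⊕(G) = 2; verdict: NONSINGULAR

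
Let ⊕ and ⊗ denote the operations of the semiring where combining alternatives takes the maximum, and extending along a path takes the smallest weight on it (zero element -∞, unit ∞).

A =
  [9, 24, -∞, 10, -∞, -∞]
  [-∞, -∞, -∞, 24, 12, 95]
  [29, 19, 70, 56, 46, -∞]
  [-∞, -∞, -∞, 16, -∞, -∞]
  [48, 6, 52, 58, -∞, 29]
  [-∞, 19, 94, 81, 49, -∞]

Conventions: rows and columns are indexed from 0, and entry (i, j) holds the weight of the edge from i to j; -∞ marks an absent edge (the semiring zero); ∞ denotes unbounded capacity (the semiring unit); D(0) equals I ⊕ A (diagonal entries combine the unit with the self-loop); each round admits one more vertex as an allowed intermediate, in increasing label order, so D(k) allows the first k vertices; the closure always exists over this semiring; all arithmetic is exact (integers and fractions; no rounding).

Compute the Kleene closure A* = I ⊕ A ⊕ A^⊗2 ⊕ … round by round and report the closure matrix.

D(0):
  [∞, 24, -∞, 10, -∞, -∞]
  [-∞, ∞, -∞, 24, 12, 95]
  [29, 19, ∞, 56, 46, -∞]
  [-∞, -∞, -∞, ∞, -∞, -∞]
  [48, 6, 52, 58, ∞, 29]
  [-∞, 19, 94, 81, 49, ∞]
D(1):
  [∞, 24, -∞, 10, -∞, -∞]
  [-∞, ∞, -∞, 24, 12, 95]
  [29, 24, ∞, 56, 46, -∞]
  [-∞, -∞, -∞, ∞, -∞, -∞]
  [48, 24, 52, 58, ∞, 29]
  [-∞, 19, 94, 81, 49, ∞]
D(2):
  [∞, 24, -∞, 24, 12, 24]
  [-∞, ∞, -∞, 24, 12, 95]
  [29, 24, ∞, 56, 46, 24]
  [-∞, -∞, -∞, ∞, -∞, -∞]
  [48, 24, 52, 58, ∞, 29]
  [-∞, 19, 94, 81, 49, ∞]
D(3):
  [∞, 24, -∞, 24, 12, 24]
  [-∞, ∞, -∞, 24, 12, 95]
  [29, 24, ∞, 56, 46, 24]
  [-∞, -∞, -∞, ∞, -∞, -∞]
  [48, 24, 52, 58, ∞, 29]
  [29, 24, 94, 81, 49, ∞]
D(4):
  [∞, 24, -∞, 24, 12, 24]
  [-∞, ∞, -∞, 24, 12, 95]
  [29, 24, ∞, 56, 46, 24]
  [-∞, -∞, -∞, ∞, -∞, -∞]
  [48, 24, 52, 58, ∞, 29]
  [29, 24, 94, 81, 49, ∞]
D(5):
  [∞, 24, 12, 24, 12, 24]
  [12, ∞, 12, 24, 12, 95]
  [46, 24, ∞, 56, 46, 29]
  [-∞, -∞, -∞, ∞, -∞, -∞]
  [48, 24, 52, 58, ∞, 29]
  [48, 24, 94, 81, 49, ∞]
D(6):
  [∞, 24, 24, 24, 24, 24]
  [48, ∞, 94, 81, 49, 95]
  [46, 24, ∞, 56, 46, 29]
  [-∞, -∞, -∞, ∞, -∞, -∞]
  [48, 24, 52, 58, ∞, 29]
  [48, 24, 94, 81, 49, ∞]
Answer: A* = [[∞, 24, 24, 24, 24, 24], [48, ∞, 94, 81, 49, 95], [46, 24, ∞, 56, 46, 29], [-∞, -∞, -∞, ∞, -∞, -∞], [48, 24, 52, 58, ∞, 29], [48, 24, 94, 81, 49, ∞]]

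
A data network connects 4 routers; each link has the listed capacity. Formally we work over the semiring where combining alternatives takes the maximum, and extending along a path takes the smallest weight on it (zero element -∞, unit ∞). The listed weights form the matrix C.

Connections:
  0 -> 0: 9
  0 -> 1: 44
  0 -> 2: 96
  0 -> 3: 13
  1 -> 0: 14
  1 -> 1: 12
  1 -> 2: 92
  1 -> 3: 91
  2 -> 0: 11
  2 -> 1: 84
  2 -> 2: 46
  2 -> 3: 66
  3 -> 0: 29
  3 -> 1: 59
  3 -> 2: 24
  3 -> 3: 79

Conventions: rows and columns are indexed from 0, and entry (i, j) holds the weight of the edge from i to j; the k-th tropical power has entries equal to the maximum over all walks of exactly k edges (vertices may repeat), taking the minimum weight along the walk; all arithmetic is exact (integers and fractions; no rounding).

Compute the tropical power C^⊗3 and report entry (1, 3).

C^⊗2:
  [14, 84, 46, 66]
  [29, 84, 46, 79]
  [29, 59, 84, 84]
  [29, 59, 59, 79]
C^⊗3:
  [29, 59, 84, 84]
  [29, 59, 84, 84]
  [29, 84, 59, 79]
  [29, 59, 59, 79]
Key observation: the optimum is the walk 1->2->1->3, with weight 92 min 84 min 91 = 84.
Optimal value attained by: walk 1->2->1->3.
Answer: (C^⊗3)[1][3] = 84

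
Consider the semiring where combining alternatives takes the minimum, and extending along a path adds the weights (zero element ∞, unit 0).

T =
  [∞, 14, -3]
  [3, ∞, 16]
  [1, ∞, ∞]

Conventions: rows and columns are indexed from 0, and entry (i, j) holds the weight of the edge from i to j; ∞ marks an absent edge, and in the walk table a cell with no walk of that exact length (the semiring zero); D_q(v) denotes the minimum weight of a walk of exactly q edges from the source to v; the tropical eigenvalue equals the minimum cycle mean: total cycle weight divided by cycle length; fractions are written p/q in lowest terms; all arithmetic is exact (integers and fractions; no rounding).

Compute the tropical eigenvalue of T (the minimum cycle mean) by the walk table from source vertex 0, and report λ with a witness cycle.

q=0: [0, ∞, ∞]
q=1: [∞, 14, -3]
q=2: [-2, ∞, 30]
q=3: [31, 12, -5]
Optimal cycle mean attained by: cycle 0->2->0, total (-3) + 1, length 2.
Answer: λ = -1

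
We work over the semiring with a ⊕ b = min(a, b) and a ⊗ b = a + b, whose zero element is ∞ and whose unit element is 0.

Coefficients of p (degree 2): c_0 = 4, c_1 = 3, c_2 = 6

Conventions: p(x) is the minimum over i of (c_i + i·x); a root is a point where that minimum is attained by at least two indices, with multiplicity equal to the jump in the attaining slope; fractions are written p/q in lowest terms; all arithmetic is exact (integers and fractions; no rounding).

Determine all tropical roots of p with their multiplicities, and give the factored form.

hull edge (i=0, c=4) to (i=1, c=3): slope -1, span 1
hull edge (i=1, c=3) to (i=2, c=6): slope 3, span 1
Factored form: p(x) = 6 ⊗ (x ⊕ (-3)) ⊗ (x ⊕ 1)
Answer: roots = -3 (mult 1), 1 (mult 1)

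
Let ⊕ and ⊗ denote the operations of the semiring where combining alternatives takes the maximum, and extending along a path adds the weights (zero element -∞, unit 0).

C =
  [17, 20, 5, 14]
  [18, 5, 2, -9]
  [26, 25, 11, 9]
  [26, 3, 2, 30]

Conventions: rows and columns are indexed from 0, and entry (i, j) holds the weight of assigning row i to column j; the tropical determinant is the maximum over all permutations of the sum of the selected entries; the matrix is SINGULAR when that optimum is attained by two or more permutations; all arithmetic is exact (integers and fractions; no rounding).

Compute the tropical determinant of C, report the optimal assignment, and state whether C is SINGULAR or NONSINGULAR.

σ = (0, 1, 2, 3): 17 + 5 + 11 + 30 = 63
σ = (0, 1, 3, 2): 17 + 5 + 9 + 2 = 33
σ = (0, 2, 1, 3): 17 + 2 + 25 + 30 = 74
σ = (0, 2, 3, 1): 17 + 2 + 9 + 3 = 31
σ = (0, 3, 1, 2): 17 + (-9) + 25 + 2 = 35
σ = (0, 3, 2, 1): 17 + (-9) + 11 + 3 = 22
σ = (1, 0, 2, 3): 20 + 18 + 11 + 30 = 79
σ = (1, 0, 3, 2): 20 + 18 + 9 + 2 = 49
σ = (1, 2, 0, 3): 20 + 2 + 26 + 30 = 78
σ = (1, 2, 3, 0): 20 + 2 + 9 + 26 = 57
σ = (1, 3, 0, 2): 20 + (-9) + 26 + 2 = 39
σ = (1, 3, 2, 0): 20 + (-9) + 11 + 26 = 48
σ = (2, 0, 1, 3): 5 + 18 + 25 + 30 = 78
σ = (2, 0, 3, 1): 5 + 18 + 9 + 3 = 35
σ = (2, 1, 0, 3): 5 + 5 + 26 + 30 = 66
σ = (2, 1, 3, 0): 5 + 5 + 9 + 26 = 45
σ = (2, 3, 0, 1): 5 + (-9) + 26 + 3 = 25
σ = (2, 3, 1, 0): 5 + (-9) + 25 + 26 = 47
σ = (3, 0, 1, 2): 14 + 18 + 25 + 2 = 59
σ = (3, 0, 2, 1): 14 + 18 + 11 + 3 = 46
σ = (3, 1, 0, 2): 14 + 5 + 26 + 2 = 47
σ = (3, 1, 2, 0): 14 + 5 + 11 + 26 = 56
σ = (3, 2, 0, 1): 14 + 2 + 26 + 3 = 45
σ = (3, 2, 1, 0): 14 + 2 + 25 + 26 = 67
Optimal value attained by: σ = (1, 0, 2, 3).
Answer: det⊕(C) = 79; verdict: NONSINGULAR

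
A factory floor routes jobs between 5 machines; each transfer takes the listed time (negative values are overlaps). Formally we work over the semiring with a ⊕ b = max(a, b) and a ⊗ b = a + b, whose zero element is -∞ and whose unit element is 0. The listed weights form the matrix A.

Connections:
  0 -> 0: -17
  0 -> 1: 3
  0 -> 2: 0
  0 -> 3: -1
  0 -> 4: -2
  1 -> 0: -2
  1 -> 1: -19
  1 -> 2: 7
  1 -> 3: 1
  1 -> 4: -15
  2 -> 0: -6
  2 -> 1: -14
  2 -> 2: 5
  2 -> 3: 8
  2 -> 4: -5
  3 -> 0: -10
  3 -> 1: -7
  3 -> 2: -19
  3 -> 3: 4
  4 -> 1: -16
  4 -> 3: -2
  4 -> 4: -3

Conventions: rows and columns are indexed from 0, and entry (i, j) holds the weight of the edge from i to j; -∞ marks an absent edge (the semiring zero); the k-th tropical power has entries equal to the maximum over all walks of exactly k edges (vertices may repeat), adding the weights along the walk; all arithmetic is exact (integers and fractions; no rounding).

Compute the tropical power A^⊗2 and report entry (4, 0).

A^⊗2:
  [1, -8, 10, 8, -5]
  [1, 1, 12, 15, 2]
  [-1, 1, 10, 13, 0]
  [-6, -3, 0, 8, -12]
  [-12, -9, -9, 2, -6]
Key observation: the optimum is the walk 4->3->0, with weight (-2) + (-10) = -12.
Optimal value attained by: walk 4->3->0.
Answer: (A^⊗2)[4][0] = -12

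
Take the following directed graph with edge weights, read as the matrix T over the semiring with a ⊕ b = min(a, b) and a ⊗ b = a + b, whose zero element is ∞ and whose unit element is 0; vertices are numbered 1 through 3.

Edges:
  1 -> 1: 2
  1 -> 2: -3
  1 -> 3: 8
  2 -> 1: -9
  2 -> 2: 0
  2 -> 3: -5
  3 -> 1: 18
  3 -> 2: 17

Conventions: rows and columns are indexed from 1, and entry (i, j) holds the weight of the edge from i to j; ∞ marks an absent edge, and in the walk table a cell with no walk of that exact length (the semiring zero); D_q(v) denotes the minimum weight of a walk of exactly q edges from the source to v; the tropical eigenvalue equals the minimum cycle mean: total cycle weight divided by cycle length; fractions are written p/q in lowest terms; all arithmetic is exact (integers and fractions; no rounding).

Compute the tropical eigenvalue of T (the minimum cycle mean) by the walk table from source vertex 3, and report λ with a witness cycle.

q=0: [∞, ∞, 0]
q=1: [18, 17, ∞]
q=2: [8, 15, 12]
q=3: [6, 5, 10]
Optimal cycle mean attained by: cycle 1->2->1, total (-3) + (-9), length 2.
Answer: λ = -6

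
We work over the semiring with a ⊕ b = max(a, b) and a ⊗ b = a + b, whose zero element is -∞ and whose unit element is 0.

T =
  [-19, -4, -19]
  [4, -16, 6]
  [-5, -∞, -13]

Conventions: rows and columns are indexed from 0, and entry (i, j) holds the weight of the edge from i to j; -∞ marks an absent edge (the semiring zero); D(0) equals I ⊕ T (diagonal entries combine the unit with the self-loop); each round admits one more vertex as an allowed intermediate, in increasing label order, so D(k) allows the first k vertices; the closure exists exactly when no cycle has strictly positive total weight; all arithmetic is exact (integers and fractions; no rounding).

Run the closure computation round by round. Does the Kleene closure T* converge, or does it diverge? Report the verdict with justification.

D(0):
  [0, -4, -19]
  [4, 0, 6]
  [-5, -∞, 0]
D(1):
  [0, -4, -19]
  [4, 0, 6]
  [-5, -9, 0]
D(2):
  [0, -4, 2]
  [4, 0, 6]
  [-5, -9, 0]
D(3):
  [0, -4, 2]
  [4, 0, 6]
  [-5, -9, 0]
Key observation: every diagonal entry stays at the unit through all rounds, so no improving cycle exists.
Answer: CONVERGES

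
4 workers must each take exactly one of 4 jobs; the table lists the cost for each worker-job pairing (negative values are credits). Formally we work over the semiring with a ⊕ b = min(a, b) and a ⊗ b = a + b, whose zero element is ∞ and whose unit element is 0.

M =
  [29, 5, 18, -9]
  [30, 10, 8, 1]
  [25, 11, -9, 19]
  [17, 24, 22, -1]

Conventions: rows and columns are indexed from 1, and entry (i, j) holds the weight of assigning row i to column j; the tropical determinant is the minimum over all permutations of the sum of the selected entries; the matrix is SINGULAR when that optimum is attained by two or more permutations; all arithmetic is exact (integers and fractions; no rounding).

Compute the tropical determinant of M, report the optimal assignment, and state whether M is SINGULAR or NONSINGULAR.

σ = (1, 2, 3, 4): 29 + 10 + (-9) + (-1) = 29
σ = (1, 2, 4, 3): 29 + 10 + 19 + 22 = 80
σ = (1, 3, 2, 4): 29 + 8 + 11 + (-1) = 47
σ = (1, 3, 4, 2): 29 + 8 + 19 + 24 = 80
σ = (1, 4, 2, 3): 29 + 1 + 11 + 22 = 63
σ = (1, 4, 3, 2): 29 + 1 + (-9) + 24 = 45
σ = (2, 1, 3, 4): 5 + 30 + (-9) + (-1) = 25
σ = (2, 1, 4, 3): 5 + 30 + 19 + 22 = 76
σ = (2, 3, 1, 4): 5 + 8 + 25 + (-1) = 37
σ = (2, 3, 4, 1): 5 + 8 + 19 + 17 = 49
σ = (2, 4, 1, 3): 5 + 1 + 25 + 22 = 53
σ = (2, 4, 3, 1): 5 + 1 + (-9) + 17 = 14
σ = (3, 1, 2, 4): 18 + 30 + 11 + (-1) = 58
σ = (3, 1, 4, 2): 18 + 30 + 19 + 24 = 91
σ = (3, 2, 1, 4): 18 + 10 + 25 + (-1) = 52
σ = (3, 2, 4, 1): 18 + 10 + 19 + 17 = 64
σ = (3, 4, 1, 2): 18 + 1 + 25 + 24 = 68
σ = (3, 4, 2, 1): 18 + 1 + 11 + 17 = 47
σ = (4, 1, 2, 3): (-9) + 30 + 11 + 22 = 54
σ = (4, 1, 3, 2): (-9) + 30 + (-9) + 24 = 36
σ = (4, 2, 1, 3): (-9) + 10 + 25 + 22 = 48
σ = (4, 2, 3, 1): (-9) + 10 + (-9) + 17 = 9
σ = (4, 3, 1, 2): (-9) + 8 + 25 + 24 = 48
σ = (4, 3, 2, 1): (-9) + 8 + 11 + 17 = 27
Optimal value attained by: σ = (4, 2, 3, 1).
Answer: det⊕(M) = 9; verdict: NONSINGULAR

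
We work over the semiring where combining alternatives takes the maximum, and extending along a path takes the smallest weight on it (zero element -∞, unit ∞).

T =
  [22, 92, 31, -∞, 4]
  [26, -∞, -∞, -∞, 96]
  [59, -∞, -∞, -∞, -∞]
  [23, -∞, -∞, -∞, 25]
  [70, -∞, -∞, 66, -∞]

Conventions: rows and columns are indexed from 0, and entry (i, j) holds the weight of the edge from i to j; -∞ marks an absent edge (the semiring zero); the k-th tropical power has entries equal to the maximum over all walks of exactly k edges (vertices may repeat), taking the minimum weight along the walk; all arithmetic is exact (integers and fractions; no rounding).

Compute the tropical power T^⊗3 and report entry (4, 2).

T^⊗2:
  [31, 22, 22, 4, 92]
  [70, 26, 26, 66, 4]
  [22, 59, 31, -∞, 4]
  [25, 23, 23, 25, 4]
  [23, 70, 31, -∞, 25]
T^⊗3:
  [70, 31, 31, 66, 22]
  [26, 70, 31, 4, 26]
  [31, 22, 22, 4, 59]
  [23, 25, 25, 4, 25]
  [31, 23, 23, 25, 70]
Key observation: the optimum is the walk 4->3->0->2, with weight 66 min 23 min 31 = 23.
Optimal value attained by: walk 4->3->0->2.
Answer: (T^⊗3)[4][2] = 23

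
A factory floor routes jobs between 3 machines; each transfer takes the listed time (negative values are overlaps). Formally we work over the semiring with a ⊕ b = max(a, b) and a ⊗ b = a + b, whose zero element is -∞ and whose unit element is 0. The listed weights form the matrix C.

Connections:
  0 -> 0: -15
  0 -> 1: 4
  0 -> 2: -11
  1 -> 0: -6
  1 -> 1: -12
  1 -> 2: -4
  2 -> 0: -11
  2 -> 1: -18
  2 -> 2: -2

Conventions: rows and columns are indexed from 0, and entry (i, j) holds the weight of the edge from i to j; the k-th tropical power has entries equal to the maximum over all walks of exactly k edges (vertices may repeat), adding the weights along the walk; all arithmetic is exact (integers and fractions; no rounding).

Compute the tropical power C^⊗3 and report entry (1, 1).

C^⊗2:
  [-2, -8, 0]
  [-15, -2, -6]
  [-13, -7, -4]
C^⊗3:
  [-11, 2, -2]
  [-8, -11, -6]
  [-13, -9, -6]
Key observation: the optimum is the walk 1->2->0->1, with weight (-4) + (-11) + 4 = -11.
Optimal value attained by: walk 1->2->0->1.
Answer: (C^⊗3)[1][1] = -11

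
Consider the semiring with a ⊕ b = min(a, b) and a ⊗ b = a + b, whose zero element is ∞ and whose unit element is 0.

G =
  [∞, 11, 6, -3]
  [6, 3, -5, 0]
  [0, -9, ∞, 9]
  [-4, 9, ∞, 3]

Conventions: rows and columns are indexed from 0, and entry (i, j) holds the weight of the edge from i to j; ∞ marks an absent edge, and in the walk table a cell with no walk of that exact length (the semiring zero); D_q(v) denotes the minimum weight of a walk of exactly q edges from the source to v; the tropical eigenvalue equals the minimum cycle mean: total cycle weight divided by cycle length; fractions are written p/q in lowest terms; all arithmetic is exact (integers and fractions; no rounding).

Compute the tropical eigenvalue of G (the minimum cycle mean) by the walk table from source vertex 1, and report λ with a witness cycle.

q=0: [∞, 0, ∞, ∞]
q=1: [6, 3, -5, 0]
q=2: [-5, -14, -2, 3]
q=3: [-8, -11, -19, -14]
q=4: [-19, -28, -16, -11]
Optimal cycle mean attained by: cycle 1->2->1, total (-5) + (-9), length 2.
Answer: λ = -7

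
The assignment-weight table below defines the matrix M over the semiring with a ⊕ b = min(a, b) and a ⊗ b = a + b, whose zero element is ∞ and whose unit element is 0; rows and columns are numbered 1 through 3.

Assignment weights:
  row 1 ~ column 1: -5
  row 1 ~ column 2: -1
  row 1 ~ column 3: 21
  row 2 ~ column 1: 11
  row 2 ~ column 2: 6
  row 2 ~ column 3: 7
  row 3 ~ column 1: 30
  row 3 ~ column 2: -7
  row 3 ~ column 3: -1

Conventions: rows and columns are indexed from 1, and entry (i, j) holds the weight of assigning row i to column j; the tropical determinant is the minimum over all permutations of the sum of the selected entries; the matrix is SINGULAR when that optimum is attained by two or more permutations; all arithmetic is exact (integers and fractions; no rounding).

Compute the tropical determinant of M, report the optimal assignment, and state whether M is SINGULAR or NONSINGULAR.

σ = (1, 2, 3): (-5) + 6 + (-1) = 0
σ = (1, 3, 2): (-5) + 7 + (-7) = -5
σ = (2, 1, 3): (-1) + 11 + (-1) = 9
σ = (2, 3, 1): (-1) + 7 + 30 = 36
σ = (3, 1, 2): 21 + 11 + (-7) = 25
σ = (3, 2, 1): 21 + 6 + 30 = 57
Optimal value attained by: σ = (1, 3, 2).
Answer: det⊕(M) = -5; verdict: NONSINGULAR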